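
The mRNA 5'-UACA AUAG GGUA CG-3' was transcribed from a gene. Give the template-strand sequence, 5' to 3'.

Replace U with T to get the coding DNA strand: TACAATAGGGTACG. The template strand is its reverse complement (complement ATGTTATCCCATGC, then reverse).

5'-CGTACCCTATTGTA-3'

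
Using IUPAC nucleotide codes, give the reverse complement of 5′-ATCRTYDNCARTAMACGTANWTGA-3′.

5'-TCAWNTACGTKTAYTGNHRAYGAT-3'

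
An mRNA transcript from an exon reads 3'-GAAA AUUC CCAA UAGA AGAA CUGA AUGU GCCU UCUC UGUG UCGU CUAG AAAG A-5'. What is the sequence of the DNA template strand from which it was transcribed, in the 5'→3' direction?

5′-CTTTTAAGGGTTATCTTCTTGACTTACACGGAAGAGACACAGCAGATCTTTCT-3′

Written 5'→3' the mRNA is AGAAAGAUCUGCUGUGUCUCUUCCGUGUAAGUCAAGAAGAUAACCCUUAAAAG, so the coding DNA strand is AGAAAGATCTGCTGTGTCTCTTCCGTGTAAGTCAAGAAGATAACCCTTAAAAG. The template is its reverse complement.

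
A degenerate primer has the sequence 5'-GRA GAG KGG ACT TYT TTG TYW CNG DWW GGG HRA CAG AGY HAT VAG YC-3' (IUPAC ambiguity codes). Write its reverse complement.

5'-GRCTBATDRCTCTGTYDCCCWWHCNGWRACAAARAAGTCCMCTCTYC-3'

Standard pairs A↔T, G↔C; ambiguity codes pair R↔Y, K↔M, W↔W, D↔H, V↔B, N↔N. Complement (CYTCTCMCCTGAARAAACARWGNCHWWCCCDYTGTCTCRDTABTCRG), then reverse for 5'→3'.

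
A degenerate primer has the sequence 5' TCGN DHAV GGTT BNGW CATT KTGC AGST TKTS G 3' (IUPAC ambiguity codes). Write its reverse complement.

5'-CSAMAASCTGCAMAATGWCNVAACCBTDHNCGA-3'

Standard pairs A↔T, G↔C; ambiguity codes pair K↔M, W↔W, S↔S, B↔V, D↔H, N↔N. Complement (AGCNHDTBCCAAVNCWGTAAMACGTCSAAMASC), then reverse for 5'→3'.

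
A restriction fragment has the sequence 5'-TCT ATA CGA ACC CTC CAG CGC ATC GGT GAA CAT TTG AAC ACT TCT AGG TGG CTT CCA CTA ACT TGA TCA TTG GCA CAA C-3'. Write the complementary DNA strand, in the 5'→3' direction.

The complement of TCTATACGAACCCTCCAGCGCATCGGTGAACATTTGAACACTTCTAGGTGGCTTCCACTAACTTGATCATTGGCACAAC is AGATATGCTTGGGAGGTCGCGTAGCCACTTGTAAACTTGTGAAGATCCACCGAAGGTGATTGAACTAGTAACCGTGTTG (A↔T, G↔C). DNA strands are antiparallel, so the complementary strand runs 3'→5'; reversing gives the 5'→3' form.

5'-GTTGTGCCAATGATCAAGTTAGTGGAAGCCACCTAGAAGTGTTCAAATGTTCACCGATGCGCTGGAGGGTTCGTATAGA-3'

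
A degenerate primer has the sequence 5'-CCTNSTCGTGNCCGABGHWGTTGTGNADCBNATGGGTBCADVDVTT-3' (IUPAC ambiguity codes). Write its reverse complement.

Standard pairs A↔T, G↔C; ambiguity codes pair W↔W, S↔S, B↔V, D↔H, N↔N. Complement (GGANSAGCACNGGCTVCDWCAACACNTHGVNTACCCAVGTHBHBAA), then reverse for 5'→3'.

5'-AABHBHTGVACCCATNVGHTNCACAACWDCVTCGGNCACGASNAGG-3'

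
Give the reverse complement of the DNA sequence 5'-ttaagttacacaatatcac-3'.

Complement each base (A↔T, G↔C): AATTCAATGTGTTATAGTG. Then reverse.

5'-GTGATATTGTGTAACTTAA-3'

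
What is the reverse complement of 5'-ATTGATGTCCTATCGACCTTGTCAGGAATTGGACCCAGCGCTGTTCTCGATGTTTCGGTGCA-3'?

Complement each base (A↔T, G↔C): TAACTACAGGATAGCTGGAACAGTCCTTAACCTGGGTCGCGACAAGAGCTACAAAGCCACGT. Then reverse.

5'-TGCACCGAAACATCGAGAACAGCGCTGGGTCCAATTCCTGACAAGGTCGATAGGACATCAAT-3'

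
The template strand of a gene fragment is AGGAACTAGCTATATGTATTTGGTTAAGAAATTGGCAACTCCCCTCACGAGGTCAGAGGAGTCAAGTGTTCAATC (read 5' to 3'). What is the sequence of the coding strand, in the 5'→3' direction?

5'-GATTGAACACTTGACTCCTCTGACCTCGTGAGGGGAGTTGCCAATTTCTTAACCAAATACATATAGCTAGTTCCT-3'

The coding strand is complementary and antiparallel to the template: take the complement (A↔T, G↔C) and reverse.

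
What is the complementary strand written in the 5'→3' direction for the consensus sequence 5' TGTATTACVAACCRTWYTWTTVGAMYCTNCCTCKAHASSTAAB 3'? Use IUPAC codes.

5'-VTTASSTDTMGAGGNAGRKTCBAAWARWAYGGTTBGTAATACA-3'

Standard pairs A↔T, G↔C; ambiguity codes pair R↔Y, M↔K, W↔W, S↔S, B↔V, H↔D, N↔N. Complement (ACATAATGBTTGGYAWRAWAABCTKRGANGGAGMTDTSSATTV), then reverse for 5'→3'.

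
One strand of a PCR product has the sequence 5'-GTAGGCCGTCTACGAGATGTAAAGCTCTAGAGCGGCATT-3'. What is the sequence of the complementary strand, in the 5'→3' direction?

5'-AATGCCGCTCTAGAGCTTTACATCTCGTAGACGGCCTAC-3'

The complement of GTAGGCCGTCTACGAGATGTAAAGCTCTAGAGCGGCATT is CATCCGGCAGATGCTCTACATTTCGAGATCTCGCCGTAA (A↔T, G↔C). DNA strands are antiparallel, so the complementary strand runs 3'→5'; reversing gives the 5'→3' form.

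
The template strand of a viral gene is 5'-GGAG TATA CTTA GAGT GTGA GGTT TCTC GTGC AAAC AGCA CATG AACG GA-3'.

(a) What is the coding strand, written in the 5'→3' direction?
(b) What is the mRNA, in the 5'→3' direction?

(a) 5'-TCCGTTCATGTGCTGTTTGCACGAGAAACCTCACACTCTAAGTATACTCC-3'
(b) 5'-UCCGUUCAUGUGCUGUUUGCACGAGAAACCUCACACUCUAAGUAUACUCC-3'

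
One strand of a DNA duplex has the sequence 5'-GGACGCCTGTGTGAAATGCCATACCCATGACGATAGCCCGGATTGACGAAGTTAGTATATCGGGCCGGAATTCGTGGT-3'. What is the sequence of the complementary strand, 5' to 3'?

5'-ACCACGAATTCCGGCCCGATATACTAACTTCGTCAATCCGGGCTATCGTCATGGGTATGGCATTTCACACAGGCGTCC-3'

Pairing A↔T and G↔C gives CCTGCGGACACACTTTACGGTATGGGTACTGCTATCGGGCCTAACTGCTTCAATCATATAGCCCGGCCTTAAGCACCA, running 3'→5'. Reverse for the 5'→3' convention.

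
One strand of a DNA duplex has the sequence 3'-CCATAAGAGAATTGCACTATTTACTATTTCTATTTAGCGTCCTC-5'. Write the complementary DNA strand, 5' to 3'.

The strand is given 3'→5', so its complement runs 5'→3' in the same left-to-right order: pair each base A↔T, G↔C.

5'-GGTATTCTCTTAACGTGATAAATGATAAAGATAAATCGCAGGAG-3'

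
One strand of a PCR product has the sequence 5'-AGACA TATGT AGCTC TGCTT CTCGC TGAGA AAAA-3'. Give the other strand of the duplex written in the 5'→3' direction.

5'-TTTTTCTCAGCGAGAAGCAGAGCTACATATGTCT-3'

Pairing A↔T and G↔C gives TCTGTATACATCGAGACGAAGAGCGACTCTTTTT, running 3'→5'. Reverse for the 5'→3' convention.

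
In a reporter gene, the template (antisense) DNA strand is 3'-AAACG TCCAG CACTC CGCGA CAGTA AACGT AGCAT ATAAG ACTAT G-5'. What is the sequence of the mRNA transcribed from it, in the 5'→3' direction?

Reading the template 3'→5' as shown, RNA polymerase pairs each base (A→U, T→A, G↔C) to build mRNA 5'→3' directly.

5'-UUUGCAGGUCGUGAGGCGCUGUCAUUUGCAUCGUAUAUUCUGAUAC-3'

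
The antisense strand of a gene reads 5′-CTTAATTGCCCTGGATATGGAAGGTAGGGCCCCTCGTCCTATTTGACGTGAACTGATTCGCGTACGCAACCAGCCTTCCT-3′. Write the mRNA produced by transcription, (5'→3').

5′-AGGAAGGCUGGUUGCGUACGCGAAUCAGUUCACGUCAAAUAGGACGAGGGGCCCUACCUUCCAUAUCCAGGGCAAUUAAG-3′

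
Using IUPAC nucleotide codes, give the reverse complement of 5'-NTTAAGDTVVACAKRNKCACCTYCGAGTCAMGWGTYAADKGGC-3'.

Standard pairs A↔T, G↔C; ambiguity codes pair R↔Y, M↔K, W↔W, D↔H, V↔B, N↔N. Complement (NAATTCHABBTGTMYNMGTGGARGCTCAGTKCWCARTTHMCCG), then reverse for 5'→3'.

5'-GCCMHTTRACWCKTGACTCGRAGGTGMNYMTGTBBAHCTTAAN-3'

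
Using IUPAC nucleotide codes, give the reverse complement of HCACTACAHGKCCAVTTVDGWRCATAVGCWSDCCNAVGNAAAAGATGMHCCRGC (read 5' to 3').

5'-GCYGGDKCATCTTTTNCBTNGGHSWGCBTATGYWCHBAABTGGMCDTGTAGTGD-3'

Standard pairs A↔T, G↔C; ambiguity codes pair R↔Y, M↔K, W↔W, S↔S, D↔H, V↔B, N↔N. Complement (DGTGATGTDCMGGTBAABHCWYGTATBCGWSHGGNTBCNTTTTCTACKDGGYCG), then reverse for 5'→3'.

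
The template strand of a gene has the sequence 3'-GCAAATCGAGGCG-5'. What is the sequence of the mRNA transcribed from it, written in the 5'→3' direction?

5'-CGUUUAGCUCCGC-3'

Reading the template 3'→5' as shown, RNA polymerase pairs each base (A→U, T→A, G↔C) to build mRNA 5'→3' directly.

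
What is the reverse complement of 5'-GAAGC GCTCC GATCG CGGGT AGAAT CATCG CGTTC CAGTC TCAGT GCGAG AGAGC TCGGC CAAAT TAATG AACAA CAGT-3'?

Complement each base (A↔T, G↔C): CTTCGCGAGGCTAGCGCCCATCTTAGTAGCGCAAGGTCAGAGTCACGCTCTCTCGAGCCGGTTTAATTACTTGTTGTCA. Then reverse.

5'-ACTGTTGTTCATTAATTTGGCCGAGCTCTCTCGCACTGAGACTGGAACGCGATGATTCTACCCGCGATCGGAGCGCTTC-3'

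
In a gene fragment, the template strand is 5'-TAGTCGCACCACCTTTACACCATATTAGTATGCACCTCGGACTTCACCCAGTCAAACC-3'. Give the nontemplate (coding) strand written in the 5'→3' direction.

5'-GGTTTGACTGGGTGAAGTCCGAGGTGCATACTAATATGGTGTAAAGGTGGTGCGACTA-3'

The coding strand is complementary and antiparallel to the template: take the complement (A↔T, G↔C) and reverse.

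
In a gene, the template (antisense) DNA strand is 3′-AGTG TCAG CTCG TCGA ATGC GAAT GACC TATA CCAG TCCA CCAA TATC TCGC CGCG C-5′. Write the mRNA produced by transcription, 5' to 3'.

5'-UCACAGUCGAGCAGCUUACGCUUACUGGAUAUGGUCAGGUGGUUAUAGAGCGGCGCG-3'

Reading the template 3'→5' as shown, RNA polymerase pairs each base (A→U, T→A, G↔C) to build mRNA 5'→3' directly.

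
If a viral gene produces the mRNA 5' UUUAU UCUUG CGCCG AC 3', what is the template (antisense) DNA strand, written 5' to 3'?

Replace U with T to get the coding DNA strand: TTTATTCTTGCGCCGAC. The template strand is its reverse complement (complement AAATAAGAACGCGGCTG, then reverse).

5'-GTCGGCGCAAGAATAAA-3'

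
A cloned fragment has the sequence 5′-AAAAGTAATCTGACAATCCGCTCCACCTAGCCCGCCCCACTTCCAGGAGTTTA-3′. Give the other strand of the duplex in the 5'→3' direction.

Pairing A↔T and G↔C gives TTTTCATTAGACTGTTAGGCGAGGTGGATCGGGCGGGGTGAAGGTCCTCAAAT, running 3'→5'. Reverse for the 5'→3' convention.

5'-TAAACTCCTGGAAGTGGGGCGGGCTAGGTGGAGCGGATTGTCAGATTACTTTT-3'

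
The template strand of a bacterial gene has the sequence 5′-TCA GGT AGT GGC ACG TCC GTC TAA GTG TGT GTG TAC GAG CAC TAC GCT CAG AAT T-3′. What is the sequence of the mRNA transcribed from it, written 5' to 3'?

The mRNA has the sequence of the coding strand (reverse complement of the template) with T→U. Reverse complement of TCAGGTAGTGGCACGTCCGTCTAAGTGTGTGTGTACGAGCACTACGCTCAGAATT is AATTCTGAGCGTAGTGCTCGTACACACACACTTAGACGGACGTGCCACTACCTGA; then T→U.

5'-AAUUCUGAGCGUAGUGCUCGUACACACACACUUAGACGGACGUGCCACUACCUGA-3'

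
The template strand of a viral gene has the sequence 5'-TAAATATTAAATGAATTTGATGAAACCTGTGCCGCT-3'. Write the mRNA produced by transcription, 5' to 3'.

The mRNA has the sequence of the coding strand (reverse complement of the template) with T→U. Reverse complement of TAAATATTAAATGAATTTGATGAAACCTGTGCCGCT is AGCGGCACAGGTTTCATCAAATTCATTTAATATTTA; then T→U.

5′-AGCGGCACAGGUUUCAUCAAAUUCAUUUAAUAUUUA-3′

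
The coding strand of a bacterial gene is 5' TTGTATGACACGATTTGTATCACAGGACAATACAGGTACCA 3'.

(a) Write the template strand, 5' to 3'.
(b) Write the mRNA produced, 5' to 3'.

(a) 5'-TGGTACCTGTATTGTCCTGTGATACAAATCGTGTCATACAA-3'
(b) 5'-UUGUAUGACACGAUUUGUAUCACAGGACAAUACAGGUACCA-3'

(a) The template strand is the reverse complement of the coding strand: complement AACATACTGTGCTAAACATAGTGTCCTGTTATGTCCATGGT, then reverse.
(b) mRNA matches the coding strand with T→U.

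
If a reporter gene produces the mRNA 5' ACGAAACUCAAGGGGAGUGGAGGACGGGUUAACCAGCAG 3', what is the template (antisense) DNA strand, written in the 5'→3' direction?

Replace U with T to get the coding DNA strand: ACGAAACTCAAGGGGAGTGGAGGACGGGTTAACCAGCAG. The template strand is its reverse complement (complement TGCTTTGAGTTCCCCTCACCTCCTGCCCAATTGGTCGTC, then reverse).

5'-CTGCTGGTTAACCCGTCCTCCACTCCCCTTGAGTTTCGT-3'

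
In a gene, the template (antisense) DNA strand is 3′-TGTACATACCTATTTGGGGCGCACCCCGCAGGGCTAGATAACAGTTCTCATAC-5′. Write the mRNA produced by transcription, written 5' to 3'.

Reading the template 3'→5' as shown, RNA polymerase pairs each base (A→U, T→A, G↔C) to build mRNA 5'→3' directly.

5'-ACAUGUAUGGAUAAACCCCGCGUGGGGCGUCCCGAUCUAUUGUCAAGAGUAUG-3'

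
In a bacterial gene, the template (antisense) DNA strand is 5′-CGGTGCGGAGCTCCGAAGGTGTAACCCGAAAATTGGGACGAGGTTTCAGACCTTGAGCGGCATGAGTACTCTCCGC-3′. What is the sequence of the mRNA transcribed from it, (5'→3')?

RNA polymerase reads the template 3'→5' and synthesizes mRNA 5'→3' by base-pairing (A→U, T→A, G↔C). The complement of the template is GCCACGCCTCGAGGCTTCCACATTGGGCTTTTAACCCTGCTCCAAAGTCTGGAACTCGCCGTACTCATGAGAGGCG; antiparallel, so 5'→3' the coding strand is GCGGAGAGTACTCATGCCGCTCAAGGTCTGAAACCTCGTCCCAATTTTCGGGTTACACCTTCGGAGCTCCGCACCG. Replace T with U for the mRNA.

5′-GCGGAGAGUACUCAUGCCGCUCAAGGUCUGAAACCUCGUCCCAAUUUUCGGGUUACACCUUCGGAGCUCCGCACCG-3′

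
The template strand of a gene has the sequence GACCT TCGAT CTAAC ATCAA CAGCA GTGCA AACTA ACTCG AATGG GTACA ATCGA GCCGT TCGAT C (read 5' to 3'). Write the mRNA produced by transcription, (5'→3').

5′-GAUCGAACGGCUCGAUUGUACCCAUUCGAGUUAGUUUGCACUGCUGUUGAUGUUAGAUCGAAGGUC-3′

RNA polymerase reads the template 3'→5' and synthesizes mRNA 5'→3' by base-pairing (A→U, T→A, G↔C). The complement of the template is CTGGAAGCTAGATTGTAGTTGTCGTCACGTTTGATTGAGCTTACCCATGTTAGCTCGGCAAGCTAG; antiparallel, so 5'→3' the coding strand is GATCGAACGGCTCGATTGTACCCATTCGAGTTAGTTTGCACTGCTGTTGATGTTAGATCGAAGGTC. Replace T with U for the mRNA.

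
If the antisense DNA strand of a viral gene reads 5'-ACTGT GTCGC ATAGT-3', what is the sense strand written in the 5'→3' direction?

5′-ACTATGCGACACAGT-3′

The coding strand is complementary and antiparallel to the template: take the complement (A↔T, G↔C) and reverse.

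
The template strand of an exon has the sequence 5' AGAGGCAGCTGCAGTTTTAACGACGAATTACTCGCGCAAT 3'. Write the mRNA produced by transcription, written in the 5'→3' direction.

5'-AUUGCGCGAGUAAUUCGUCGUUAAAACUGCAGCUGCCUCU-3'

The mRNA has the sequence of the coding strand (reverse complement of the template) with T→U. Reverse complement of AGAGGCAGCTGCAGTTTTAACGACGAATTACTCGCGCAAT is ATTGCGCGAGTAATTCGTCGTTAAAACTGCAGCTGCCTCT; then T→U.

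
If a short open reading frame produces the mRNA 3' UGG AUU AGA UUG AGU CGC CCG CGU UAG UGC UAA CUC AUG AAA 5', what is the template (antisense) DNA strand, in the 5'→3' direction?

5'-ACCTAATCTAACTCAGCGGGCGCAATCACGATTGAGTACTTT-3'

Written 5'→3' the mRNA is AAAGUACUCAAUCGUGAUUGCGCCCGCUGAGUUAGAUUAGGU, so the coding DNA strand is AAAGTACTCAATCGTGATTGCGCCCGCTGAGTTAGATTAGGT. The template is its reverse complement.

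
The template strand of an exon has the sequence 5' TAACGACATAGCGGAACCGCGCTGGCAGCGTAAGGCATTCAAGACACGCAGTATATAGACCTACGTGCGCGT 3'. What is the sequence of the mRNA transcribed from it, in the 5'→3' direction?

5'-ACGCGCACGUAGGUCUAUAUACUGCGUGUCUUGAAUGCCUUACGCUGCCAGCGCGGUUCCGCUAUGUCGUUA-3'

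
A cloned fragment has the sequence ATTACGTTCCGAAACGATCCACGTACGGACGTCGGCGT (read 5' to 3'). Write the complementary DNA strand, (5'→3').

5'-ACGCCGACGTCCGTACGTGGATCGTTTCGGAACGTAAT-3'

Pairing A↔T and G↔C gives TAATGCAAGGCTTTGCTAGGTGCATGCCTGCAGCCGCA, running 3'→5'. Reverse for the 5'→3' convention.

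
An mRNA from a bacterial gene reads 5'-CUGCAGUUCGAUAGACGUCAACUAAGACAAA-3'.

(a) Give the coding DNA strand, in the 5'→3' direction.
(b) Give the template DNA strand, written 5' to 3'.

(a) The coding strand matches the mRNA with U→T.
(b) The template strand is the reverse complement of the coding strand.

(a) 5'-CTGCAGTTCGATAGACGTCAACTAAGACAAA-3'
(b) 5′-TTTGTCTTAGTTGACGTCTATCGAACTGCAG-3′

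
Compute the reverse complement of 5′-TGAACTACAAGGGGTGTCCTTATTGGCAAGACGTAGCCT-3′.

Complement each base (A↔T, G↔C): ACTTGATGTTCCCCACAGGAATAACCGTTCTGCATCGGA. Then reverse.

5'-AGGCTACGTCTTGCCAATAAGGACACCCCTTGTAGTTCA-3'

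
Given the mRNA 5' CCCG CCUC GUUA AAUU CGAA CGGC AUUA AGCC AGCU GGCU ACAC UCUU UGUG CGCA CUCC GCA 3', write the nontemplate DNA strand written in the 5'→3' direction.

5'-CCCGCCTCGTTAAATTCGAACGGCATTAAGCCAGCTGGCTACACTCTTTGTGCGCACTCCGCA-3'

The coding DNA strand has the same 5'→3' sequence as the mRNA with U replaced by T.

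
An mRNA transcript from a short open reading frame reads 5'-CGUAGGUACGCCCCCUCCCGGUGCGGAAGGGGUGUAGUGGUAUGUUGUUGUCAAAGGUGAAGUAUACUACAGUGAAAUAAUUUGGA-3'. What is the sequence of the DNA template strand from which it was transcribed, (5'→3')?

5'-TCCAAATTATTTCACTGTAGTATACTTCACCTTTGACAACAACATACCACTACACCCCTTCCGCACCGGGAGGGGGCGTACCTACG-3'

Replace U with T to get the coding DNA strand: CGTAGGTACGCCCCCTCCCGGTGCGGAAGGGGTGTAGTGGTATGTTGTTGTCAAAGGTGAAGTATACTACAGTGAAATAATTTGGA. The template strand is its reverse complement (complement GCATCCATGCGGGGGAGGGCCACGCCTTCCCCACATCACCATACAACAACAGTTTCCACTTCATATGATGTCACTTTATTAAACCT, then reverse).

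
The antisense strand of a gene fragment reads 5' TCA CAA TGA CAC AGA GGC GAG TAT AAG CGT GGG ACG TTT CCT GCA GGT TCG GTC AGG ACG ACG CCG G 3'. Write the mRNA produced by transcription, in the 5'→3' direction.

RNA polymerase reads the template 3'→5' and synthesizes mRNA 5'→3' by base-pairing (A→U, T→A, G↔C). The complement of the template is AGTGTTACTGTGTCTCCGCTCATATTCGCACCCTGCAAAGGACGTCCAAGCCAGTCCTGCTGCGGCC; antiparallel, so 5'→3' the coding strand is CCGGCGTCGTCCTGACCGAACCTGCAGGAAACGTCCCACGCTTATACTCGCCTCTGTGTCATTGTGA. Replace T with U for the mRNA.

5'-CCGGCGUCGUCCUGACCGAACCUGCAGGAAACGUCCCACGCUUAUACUCGCCUCUGUGUCAUUGUGA-3'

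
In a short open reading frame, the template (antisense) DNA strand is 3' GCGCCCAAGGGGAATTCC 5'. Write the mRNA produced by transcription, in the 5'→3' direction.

5′-CGCGGGUUCCCCUUAAGG-3′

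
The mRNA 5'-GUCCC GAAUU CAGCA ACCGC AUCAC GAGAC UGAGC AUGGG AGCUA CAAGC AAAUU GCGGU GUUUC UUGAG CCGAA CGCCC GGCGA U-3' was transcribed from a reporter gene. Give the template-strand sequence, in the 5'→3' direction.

5'-ATCGCCGGGCGTTCGGCTCAAGAAACACCGCAATTTGCTTGTAGCTCCCATGCTCAGTCTCGTGATGCGGTTGCTGAATTCGGGAC-3'

Replace U with T to get the coding DNA strand: GTCCCGAATTCAGCAACCGCATCACGAGACTGAGCATGGGAGCTACAAGCAAATTGCGGTGTTTCTTGAGCCGAACGCCCGGCGAT. The template strand is its reverse complement (complement CAGGGCTTAAGTCGTTGGCGTAGTGCTCTGACTCGTACCCTCGATGTTCGTTTAACGCCACAAAGAACTCGGCTTGCGGGCCGCTA, then reverse).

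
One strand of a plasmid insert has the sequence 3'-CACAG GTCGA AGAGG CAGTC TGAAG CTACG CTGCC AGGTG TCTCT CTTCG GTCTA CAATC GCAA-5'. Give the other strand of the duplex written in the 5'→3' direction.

5′-GTGTCCAGCTTCTCCGTCAGACTTCGATGCGACGGTCCACAGAGAGAAGCCAGATGTTAGCGTT-3′

The strand is given 3'→5', so its complement runs 5'→3' in the same left-to-right order: pair each base A↔T, G↔C.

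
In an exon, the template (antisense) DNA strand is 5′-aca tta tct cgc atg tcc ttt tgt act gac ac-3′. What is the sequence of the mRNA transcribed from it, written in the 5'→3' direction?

The mRNA has the sequence of the coding strand (reverse complement of the template) with T→U. Reverse complement of ACATTATCTCGCATGTCCTTTTGTACTGACAC is GTGTCAGTACAAAAGGACATGCGAGATAATGT; then T→U.

5'-GUGUCAGUACAAAAGGACAUGCGAGAUAAUGU-3'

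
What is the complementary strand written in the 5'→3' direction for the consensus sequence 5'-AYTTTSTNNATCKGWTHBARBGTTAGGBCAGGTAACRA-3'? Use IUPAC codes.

Standard pairs A↔T, G↔C; ambiguity codes pair R↔Y, K↔M, W↔W, S↔S, B↔V, H↔D, N↔N. Complement (TRAAASANNTAGMCWADVTYVCAATCCVGTCCATTGYT), then reverse for 5'→3'.

5′-TYGTTACCTGVCCTAACVYTVDAWCMGATNNASAAART-3′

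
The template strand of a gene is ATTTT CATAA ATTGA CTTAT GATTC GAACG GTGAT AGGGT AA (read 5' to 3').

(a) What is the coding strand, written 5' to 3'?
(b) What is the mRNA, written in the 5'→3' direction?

(a) The coding strand is the reverse complement of the template: complement TAAAAGTATTTAACTGAATACTAAGCTTGCCACTATCCCATT, then reverse.
(b) mRNA has the coding-strand sequence with T→U.

(a) 5'-TTACCCTATCACCGTTCGAATCATAAGTCAATTTATGAAAAT-3'
(b) 5'-UUACCCUAUCACCGUUCGAAUCAUAAGUCAAUUUAUGAAAAU-3'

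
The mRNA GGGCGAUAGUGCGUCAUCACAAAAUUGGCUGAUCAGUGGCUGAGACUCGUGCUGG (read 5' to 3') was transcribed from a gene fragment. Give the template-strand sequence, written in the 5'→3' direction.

5'-CCAGCACGAGTCTCAGCCACTGATCAGCCAATTTTGTGATGACGCACTATCGCCC-3'

Replace U with T to get the coding DNA strand: GGGCGATAGTGCGTCATCACAAAATTGGCTGATCAGTGGCTGAGACTCGTGCTGG. The template strand is its reverse complement (complement CCCGCTATCACGCAGTAGTGTTTTAACCGACTAGTCACCGACTCTGAGCACGACC, then reverse).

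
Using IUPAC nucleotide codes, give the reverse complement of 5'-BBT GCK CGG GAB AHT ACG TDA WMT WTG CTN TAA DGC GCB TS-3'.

Standard pairs A↔T, G↔C; ambiguity codes pair M↔K, W↔W, S↔S, B↔V, D↔H, N↔N. Complement (VVACGMGCCCTVTDATGCAHTWKAWACGANATTHCGCGVAS), then reverse for 5'→3'.

5'-SAVGCGCHTTANAGCAWAKWTHACGTADTVTCCCGMGCAVV-3'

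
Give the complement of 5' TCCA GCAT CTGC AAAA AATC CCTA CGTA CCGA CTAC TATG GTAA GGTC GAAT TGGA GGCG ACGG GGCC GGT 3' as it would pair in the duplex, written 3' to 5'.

3'-AGGTCGTAGACGTTTTTTAGGGATGCATGGCTGATGATACCATTCCAGCTTAACCTCCGCTGCCCCGGCCA-5'

Base-pairing A↔T, G↔C gives the complement. The complementary strand is antiparallel, so paired with a 5'→3' strand it runs 3'→5'.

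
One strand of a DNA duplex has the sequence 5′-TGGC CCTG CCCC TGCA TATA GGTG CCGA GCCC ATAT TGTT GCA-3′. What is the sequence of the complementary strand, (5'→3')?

Pairing A↔T and G↔C gives ACCGGGACGGGGACGTATATCCACGGCTCGGGTATAACAACGT, running 3'→5'. Reverse for the 5'→3' convention.

5'-TGCAACAATATGGGCTCGGCACCTATATGCAGGGGCAGGGCCA-3'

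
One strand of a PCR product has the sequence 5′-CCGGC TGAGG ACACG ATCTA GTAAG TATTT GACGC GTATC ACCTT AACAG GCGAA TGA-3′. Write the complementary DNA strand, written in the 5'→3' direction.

5'-TCATTCGCCTGTTAAGGTGATACGCGTCAAATACTTACTAGATCGTGTCCTCAGCCGG-3'

The complement of CCGGCTGAGGACACGATCTAGTAAGTATTTGACGCGTATCACCTTAACAGGCGAATGA is GGCCGACTCCTGTGCTAGATCATTCATAAACTGCGCATAGTGGAATTGTCCGCTTACT (A↔T, G↔C). DNA strands are antiparallel, so the complementary strand runs 3'→5'; reversing gives the 5'→3' form.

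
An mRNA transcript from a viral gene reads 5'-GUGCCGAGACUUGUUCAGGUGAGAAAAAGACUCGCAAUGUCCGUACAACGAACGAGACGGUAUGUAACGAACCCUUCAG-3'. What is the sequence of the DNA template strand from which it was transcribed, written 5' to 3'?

Replace U with T to get the coding DNA strand: GTGCCGAGACTTGTTCAGGTGAGAAAAAGACTCGCAATGTCCGTACAACGAACGAGACGGTATGTAACGAACCCTTCAG. The template strand is its reverse complement (complement CACGGCTCTGAACAAGTCCACTCTTTTTCTGAGCGTTACAGGCATGTTGCTTGCTCTGCCATACATTGCTTGGGAAGTC, then reverse).

5'-CTGAAGGGTTCGTTACATACCGTCTCGTTCGTTGTACGGACATTGCGAGTCTTTTTCTCACCTGAACAAGTCTCGGCAC-3'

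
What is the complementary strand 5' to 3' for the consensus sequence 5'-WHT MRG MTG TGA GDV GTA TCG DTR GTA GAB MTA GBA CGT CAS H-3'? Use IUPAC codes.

Standard pairs A↔T, G↔C; ambiguity codes pair R↔Y, M↔K, W↔W, S↔S, B↔V, D↔H. Complement (WDAKYCKACACTCHBCATAGCHAYCATCTVKATCVTGCAGTSD), then reverse for 5'→3'.

5'-DSTGACGTVCTAKVTCTACYAHCGATACBHCTCACAKCYKADW-3'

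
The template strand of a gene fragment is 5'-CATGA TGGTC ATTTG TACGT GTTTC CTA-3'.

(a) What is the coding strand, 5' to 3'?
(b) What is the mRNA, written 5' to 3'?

(a) The coding strand is the reverse complement of the template: complement GTACTACCAGTAAACATGCACAAAGGAT, then reverse.
(b) mRNA has the coding-strand sequence with T→U.

(a) 5′-TAGGAAACACGTACAAATGACCATCATG-3′
(b) 5′-UAGGAAACACGUACAAAUGACCAUCAUG-3′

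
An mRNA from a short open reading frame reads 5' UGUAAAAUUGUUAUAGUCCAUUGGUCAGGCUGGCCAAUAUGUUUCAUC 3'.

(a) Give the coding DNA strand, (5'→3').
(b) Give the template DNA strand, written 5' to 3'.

(a) 5'-TGTAAAATTGTTATAGTCCATTGGTCAGGCTGGCCAATATGTTTCATC-3'
(b) 5′-GATGAAACATATTGGCCAGCCTGACCAATGGACTATAACAATTTTACA-3′

(a) The coding strand matches the mRNA with U→T.
(b) The template strand is the reverse complement of the coding strand.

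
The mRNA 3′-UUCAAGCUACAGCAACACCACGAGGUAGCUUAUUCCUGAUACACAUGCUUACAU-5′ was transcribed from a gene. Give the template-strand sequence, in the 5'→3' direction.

5'-AAGTTCGATGTCGTTGTGGTGCTCCATCGAATAAGGACTATGTGTACGAATGTA-3'

Written 5'→3' the mRNA is UACAUUCGUACACAUAGUCCUUAUUCGAUGGAGCACCACAACGACAUCGAACUU, so the coding DNA strand is TACATTCGTACACATAGTCCTTATTCGATGGAGCACCACAACGACATCGAACTT. The template is its reverse complement.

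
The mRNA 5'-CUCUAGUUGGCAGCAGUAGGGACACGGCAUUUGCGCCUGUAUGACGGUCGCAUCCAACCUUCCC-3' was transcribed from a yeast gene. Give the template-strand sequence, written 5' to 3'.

5'-GGGAAGGTTGGATGCGACCGTCATACAGGCGCAAATGCCGTGTCCCTACTGCTGCCAACTAGAG-3'

Replace U with T to get the coding DNA strand: CTCTAGTTGGCAGCAGTAGGGACACGGCATTTGCGCCTGTATGACGGTCGCATCCAACCTTCCC. The template strand is its reverse complement (complement GAGATCAACCGTCGTCATCCCTGTGCCGTAAACGCGGACATACTGCCAGCGTAGGTTGGAAGGG, then reverse).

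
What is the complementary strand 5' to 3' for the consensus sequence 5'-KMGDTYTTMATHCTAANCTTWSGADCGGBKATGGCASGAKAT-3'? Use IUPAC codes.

5'-ATMTCSTGCCATMVCCGHTCSWAAGNTTAGDATKAARAHCKM-3'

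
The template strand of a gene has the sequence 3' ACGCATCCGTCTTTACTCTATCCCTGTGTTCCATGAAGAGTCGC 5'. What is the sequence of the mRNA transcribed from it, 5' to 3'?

5'-UGCGUAGGCAGAAAUGAGAUAGGGACACAAGGUACUUCUCAGCG-3'

Reading the template 3'→5' as shown, RNA polymerase pairs each base (A→U, T→A, G↔C) to build mRNA 5'→3' directly.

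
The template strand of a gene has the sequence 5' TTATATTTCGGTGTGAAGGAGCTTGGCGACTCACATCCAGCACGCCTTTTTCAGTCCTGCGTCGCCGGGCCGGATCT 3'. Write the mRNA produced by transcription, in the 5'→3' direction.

RNA polymerase reads the template 3'→5' and synthesizes mRNA 5'→3' by base-pairing (A→U, T→A, G↔C). The complement of the template is AATATAAAGCCACACTTCCTCGAACCGCTGAGTGTAGGTCGTGCGGAAAAAGTCAGGACGCAGCGGCCCGGCCTAGA; antiparallel, so 5'→3' the coding strand is AGATCCGGCCCGGCGACGCAGGACTGAAAAAGGCGTGCTGGATGTGAGTCGCCAAGCTCCTTCACACCGAAATATAA. Replace T with U for the mRNA.

5'-AGAUCCGGCCCGGCGACGCAGGACUGAAAAAGGCGUGCUGGAUGUGAGUCGCCAAGCUCCUUCACACCGAAAUAUAA-3'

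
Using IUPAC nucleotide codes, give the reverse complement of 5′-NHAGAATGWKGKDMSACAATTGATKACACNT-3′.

5'-ANGTGTMATCAATTGTSKHMCMWCATTCTDN-3'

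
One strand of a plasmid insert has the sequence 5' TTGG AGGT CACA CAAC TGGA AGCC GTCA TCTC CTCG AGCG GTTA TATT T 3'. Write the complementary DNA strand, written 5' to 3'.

5′-AAATATAACCGCTCGAGGAGATGACGGCTTCCAGTTGTGTGACCTCCAA-3′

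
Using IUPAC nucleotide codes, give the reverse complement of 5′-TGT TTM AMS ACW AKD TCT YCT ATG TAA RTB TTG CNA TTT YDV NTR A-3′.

Standard pairs A↔T, G↔C; ambiguity codes pair R↔Y, M↔K, W↔W, S↔S, B↔V, D↔H, N↔N. Complement (ACAAAKTKSTGWTMHAGARGATACATTYAVAACGNTAAARHBNAYT), then reverse for 5'→3'.

5'-TYANBHRAAATNGCAAVAYTTACATAGRAGAHMTWGTSKTKAAACA-3'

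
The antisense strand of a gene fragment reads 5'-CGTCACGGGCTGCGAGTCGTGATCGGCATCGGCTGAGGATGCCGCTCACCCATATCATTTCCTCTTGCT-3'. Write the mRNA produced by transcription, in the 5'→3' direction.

5'-AGCAAGAGGAAAUGAUAUGGGUGAGCGGCAUCCUCAGCCGAUGCCGAUCACGACUCGCAGCCCGUGACG-3'

The mRNA has the sequence of the coding strand (reverse complement of the template) with T→U. Reverse complement of CGTCACGGGCTGCGAGTCGTGATCGGCATCGGCTGAGGATGCCGCTCACCCATATCATTTCCTCTTGCT is AGCAAGAGGAAATGATATGGGTGAGCGGCATCCTCAGCCGATGCCGATCACGACTCGCAGCCCGTGACG; then T→U.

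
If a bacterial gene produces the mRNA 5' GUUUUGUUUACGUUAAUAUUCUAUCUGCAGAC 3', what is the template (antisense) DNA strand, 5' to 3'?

Replace U with T to get the coding DNA strand: GTTTTGTTTACGTTAATATTCTATCTGCAGAC. The template strand is its reverse complement (complement CAAAACAAATGCAATTATAAGATAGACGTCTG, then reverse).

5'-GTCTGCAGATAGAATATTAACGTAAACAAAAC-3'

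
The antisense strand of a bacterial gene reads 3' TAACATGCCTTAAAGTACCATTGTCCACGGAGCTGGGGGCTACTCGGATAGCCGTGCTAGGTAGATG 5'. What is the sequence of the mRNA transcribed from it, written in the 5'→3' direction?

Reading the template 3'→5' as shown, RNA polymerase pairs each base (A→U, T→A, G↔C) to build mRNA 5'→3' directly.

5'-AUUGUACGGAAUUUCAUGGUAACAGGUGCCUCGACCCCCGAUGAGCCUAUCGGCACGAUCCAUCUAC-3'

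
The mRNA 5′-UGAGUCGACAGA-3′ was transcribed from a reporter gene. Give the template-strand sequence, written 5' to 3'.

Replace U with T to get the coding DNA strand: TGAGTCGACAGA. The template strand is its reverse complement (complement ACTCAGCTGTCT, then reverse).

5'-TCTGTCGACTCA-3'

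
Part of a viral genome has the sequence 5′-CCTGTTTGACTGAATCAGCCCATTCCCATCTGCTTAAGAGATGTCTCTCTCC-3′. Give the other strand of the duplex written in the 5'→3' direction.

5'-GGAGAGAGACATCTCTTAAGCAGATGGGAATGGGCTGATTCAGTCAAACAGG-3'

The complement of CCTGTTTGACTGAATCAGCCCATTCCCATCTGCTTAAGAGATGTCTCTCTCC is GGACAAACTGACTTAGTCGGGTAAGGGTAGACGAATTCTCTACAGAGAGAGG (A↔T, G↔C). DNA strands are antiparallel, so the complementary strand runs 3'→5'; reversing gives the 5'→3' form.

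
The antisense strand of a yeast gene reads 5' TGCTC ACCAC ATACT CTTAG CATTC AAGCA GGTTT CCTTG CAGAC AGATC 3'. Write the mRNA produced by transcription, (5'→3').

5′-GAUCUGUCUGCAAGGAAACCUGCUUGAAUGCUAAGAGUAUGUGGUGAGCA-3′

RNA polymerase reads the template 3'→5' and synthesizes mRNA 5'→3' by base-pairing (A→U, T→A, G↔C). The complement of the template is ACGAGTGGTGTATGAGAATCGTAAGTTCGTCCAAAGGAACGTCTGTCTAG; antiparallel, so 5'→3' the coding strand is GATCTGTCTGCAAGGAAACCTGCTTGAATGCTAAGAGTATGTGGTGAGCA. Replace T with U for the mRNA.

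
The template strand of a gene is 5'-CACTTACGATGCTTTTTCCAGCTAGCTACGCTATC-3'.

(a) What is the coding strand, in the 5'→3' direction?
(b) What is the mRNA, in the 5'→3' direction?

(a) 5'-GATAGCGTAGCTAGCTGGAAAAAGCATCGTAAGTG-3'
(b) 5′-GAUAGCGUAGCUAGCUGGAAAAAGCAUCGUAAGUG-3′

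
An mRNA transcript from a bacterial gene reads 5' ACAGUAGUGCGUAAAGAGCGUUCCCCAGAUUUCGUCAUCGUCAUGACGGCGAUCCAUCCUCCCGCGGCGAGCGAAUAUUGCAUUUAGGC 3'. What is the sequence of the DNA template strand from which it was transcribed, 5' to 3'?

Replace U with T to get the coding DNA strand: ACAGTAGTGCGTAAAGAGCGTTCCCCAGATTTCGTCATCGTCATGACGGCGATCCATCCTCCCGCGGCGAGCGAATATTGCATTTAGGC. The template strand is its reverse complement (complement TGTCATCACGCATTTCTCGCAAGGGGTCTAAAGCAGTAGCAGTACTGCCGCTAGGTAGGAGGGCGCCGCTCGCTTATAACGTAAATCCG, then reverse).

5′-GCCTAAATGCAATATTCGCTCGCCGCGGGAGGATGGATCGCCGTCATGACGATGACGAAATCTGGGGAACGCTCTTTACGCACTACTGT-3′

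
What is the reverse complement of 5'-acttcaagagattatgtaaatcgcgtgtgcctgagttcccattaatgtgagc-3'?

Complement each base (A↔T, G↔C): TGAAGTTCTCTAATACATTTAGCGCACACGGACTCAAGGGTAATTACACTCG. Then reverse.

5'-GCTCACATTAATGGGAACTCAGGCACACGCGATTTACATAATCTCTTGAAGT-3'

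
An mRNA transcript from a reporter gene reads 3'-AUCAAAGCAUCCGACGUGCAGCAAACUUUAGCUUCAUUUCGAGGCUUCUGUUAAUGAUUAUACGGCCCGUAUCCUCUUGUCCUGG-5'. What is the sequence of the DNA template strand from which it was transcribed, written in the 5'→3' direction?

5′-TAGTTTCGTAGGCTGCACGTCGTTTGAAATCGAAGTAAAGCTCCGAAGACAATTACTAATATGCCGGGCATAGGAGAACAGGACC-3′

Written 5'→3' the mRNA is GGUCCUGUUCUCCUAUGCCCGGCAUAUUAGUAAUUGUCUUCGGAGCUUUACUUCGAUUUCAAACGACGUGCAGCCUACGAAACUA, so the coding DNA strand is GGTCCTGTTCTCCTATGCCCGGCATATTAGTAATTGTCTTCGGAGCTTTACTTCGATTTCAAACGACGTGCAGCCTACGAAACTA. The template is its reverse complement.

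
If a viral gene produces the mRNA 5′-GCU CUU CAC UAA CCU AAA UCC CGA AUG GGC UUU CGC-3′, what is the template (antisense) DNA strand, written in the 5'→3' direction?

Replace U with T to get the coding DNA strand: GCTCTTCACTAACCTAAATCCCGAATGGGCTTTCGC. The template strand is its reverse complement (complement CGAGAAGTGATTGGATTTAGGGCTTACCCGAAAGCG, then reverse).

5'-GCGAAAGCCCATTCGGGATTTAGGTTAGTGAAGAGC-3'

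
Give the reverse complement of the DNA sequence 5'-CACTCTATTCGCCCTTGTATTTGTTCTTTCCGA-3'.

5'-TCGGAAAGAACAAATACAAGGGCGAATAGAGTG-3'

Complement each base (A↔T, G↔C): GTGAGATAAGCGGGAACATAAACAAGAAAGGCT. Then reverse.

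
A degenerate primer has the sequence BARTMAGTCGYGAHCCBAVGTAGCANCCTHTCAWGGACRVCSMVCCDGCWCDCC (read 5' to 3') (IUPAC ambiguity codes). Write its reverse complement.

5'-GGHGWGCHGGBKSGBYGTCCWTGADAGGNTGCTACBTVGGDTCRCGACTKAYTV-3'

Standard pairs A↔T, G↔C; ambiguity codes pair R↔Y, M↔K, W↔W, S↔S, B↔V, D↔H, N↔N. Complement (VTYAKTCAGCRCTDGGVTBCATCGTNGGADAGTWCCTGYBGSKBGGHCGWGHGG), then reverse for 5'→3'.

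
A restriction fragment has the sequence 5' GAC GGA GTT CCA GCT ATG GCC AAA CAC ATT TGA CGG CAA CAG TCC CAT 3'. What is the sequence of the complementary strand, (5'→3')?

5'-ATGGGACTGTTGCCGTCAAATGTGTTTGGCCATAGCTGGAACTCCGTC-3'

Pairing A↔T and G↔C gives CTGCCTCAAGGTCGATACCGGTTTGTGTAAACTGCCGTTGTCAGGGTA, running 3'→5'. Reverse for the 5'→3' convention.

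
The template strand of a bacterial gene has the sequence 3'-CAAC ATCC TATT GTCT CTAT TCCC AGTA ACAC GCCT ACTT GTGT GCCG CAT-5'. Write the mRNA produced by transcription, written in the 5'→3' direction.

5'-GUUGUAGGAUAACAGAGAUAAGGGUCAUUGUGCGGAUGAACACACGGCGUA-3'

Reading the template 3'→5' as shown, RNA polymerase pairs each base (A→U, T→A, G↔C) to build mRNA 5'→3' directly.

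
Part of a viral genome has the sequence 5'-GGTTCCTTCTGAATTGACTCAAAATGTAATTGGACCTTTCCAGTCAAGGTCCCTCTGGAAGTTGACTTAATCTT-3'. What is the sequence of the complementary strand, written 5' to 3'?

Pairing A↔T and G↔C gives CCAAGGAAGACTTAACTGAGTTTTACATTAACCTGGAAAGGTCAGTTCCAGGGAGACCTTCAACTGAATTAGAA, running 3'→5'. Reverse for the 5'→3' convention.

5′-AAGATTAAGTCAACTTCCAGAGGGACCTTGACTGGAAAGGTCCAATTACATTTTGAGTCAATTCAGAAGGAACC-3′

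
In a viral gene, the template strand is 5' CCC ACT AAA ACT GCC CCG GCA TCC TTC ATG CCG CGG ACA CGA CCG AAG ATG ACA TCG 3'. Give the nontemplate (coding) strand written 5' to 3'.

5'-CGATGTCATCTTCGGTCGTGTCCGCGGCATGAAGGATGCCGGGGCAGTTTTAGTGGG-3'

The coding strand is complementary and antiparallel to the template: take the complement (A↔T, G↔C) and reverse.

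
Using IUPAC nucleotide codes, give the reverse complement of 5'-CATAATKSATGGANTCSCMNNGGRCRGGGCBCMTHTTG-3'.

Standard pairs A↔T, G↔C; ambiguity codes pair R↔Y, M↔K, S↔S, B↔V, H↔D, N↔N. Complement (GTATTAMSTACCTNAGSGKNNCCYGYCCCGVGKADAAC), then reverse for 5'→3'.

5′-CAADAKGVGCCCYGYCCNNKGSGANTCCATSMATTATG-3′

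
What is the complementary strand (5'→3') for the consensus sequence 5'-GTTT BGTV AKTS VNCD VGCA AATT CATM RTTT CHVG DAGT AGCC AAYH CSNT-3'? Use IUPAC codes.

Standard pairs A↔T, G↔C; ambiguity codes pair R↔Y, M↔K, S↔S, B↔V, D↔H, N↔N. Complement (CAAAVCABTMASBNGHBCGTTTAAGTAKYAAAGDBCHTCATCGGTTRDGSNA), then reverse for 5'→3'.

5'-ANSGDRTTGGCTACTHCBDGAAAYKATGAATTTGCBHGNBSAMTBACVAAAC-3'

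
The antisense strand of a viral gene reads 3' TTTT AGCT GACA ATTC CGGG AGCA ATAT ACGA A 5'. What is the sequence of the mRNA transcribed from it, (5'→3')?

Reading the template 3'→5' as shown, RNA polymerase pairs each base (A→U, T→A, G↔C) to build mRNA 5'→3' directly.

5'-AAAAUCGACUGUUAAGGCCCUCGUUAUAUGCUU-3'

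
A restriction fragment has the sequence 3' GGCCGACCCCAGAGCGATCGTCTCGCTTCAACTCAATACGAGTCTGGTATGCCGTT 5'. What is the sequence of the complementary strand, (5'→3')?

5'-CCGGCTGGGGTCTCGCTAGCAGAGCGAAGTTGAGTTATGCTCAGACCATACGGCAA-3'

The strand is given 3'→5', so its complement runs 5'→3' in the same left-to-right order: pair each base A↔T, G↔C.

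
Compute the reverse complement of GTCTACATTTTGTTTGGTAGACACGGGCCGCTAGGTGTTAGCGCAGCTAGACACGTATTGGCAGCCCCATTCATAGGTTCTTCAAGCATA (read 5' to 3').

5′-TATGCTTGAAGAACCTATGAATGGGGCTGCCAATACGTGTCTAGCTGCGCTAACACCTAGCGGCCCGTGTCTACCAAACAAAATGTAGAC-3′

Reading the sequence 3'→5' and pairing each base (A↔T, G↔C) gives the reverse complement directly.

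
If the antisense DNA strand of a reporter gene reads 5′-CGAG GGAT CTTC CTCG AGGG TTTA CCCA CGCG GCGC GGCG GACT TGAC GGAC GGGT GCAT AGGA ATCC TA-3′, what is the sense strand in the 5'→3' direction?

The coding strand is complementary and antiparallel to the template: take the complement (A↔T, G↔C) and reverse.

5'-TAGGATTCCTATGCACCCGTCCGTCAAGTCCGCCGCGCCGCGTGGGTAAACCCTCGAGGAAGATCCCTCG-3'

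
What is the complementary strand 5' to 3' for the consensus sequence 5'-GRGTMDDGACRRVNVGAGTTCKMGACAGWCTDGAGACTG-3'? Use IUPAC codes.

5'-CAGTCTCHAGWCTGTCKMGAACTCBNBYYGTCHHKACYC-3'

Standard pairs A↔T, G↔C; ambiguity codes pair R↔Y, M↔K, W↔W, D↔H, V↔B, N↔N. Complement (CYCAKHHCTGYYBNBCTCAAGMKCTGTCWGAHCTCTGAC), then reverse for 5'→3'.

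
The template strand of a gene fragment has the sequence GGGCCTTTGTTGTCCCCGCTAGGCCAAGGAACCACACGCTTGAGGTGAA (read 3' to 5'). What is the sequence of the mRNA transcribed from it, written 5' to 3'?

Reading the template 3'→5' as shown, RNA polymerase pairs each base (A→U, T→A, G↔C) to build mRNA 5'→3' directly.

5'-CCCGGAAACAACAGGGGCGAUCCGGUUCCUUGGUGUGCGAACUCCACUU-3'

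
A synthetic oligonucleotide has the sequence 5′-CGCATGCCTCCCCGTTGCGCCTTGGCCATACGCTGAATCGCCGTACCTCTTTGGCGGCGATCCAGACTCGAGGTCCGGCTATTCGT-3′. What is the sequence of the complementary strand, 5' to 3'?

Pairing A↔T and G↔C gives GCGTACGGAGGGGCAACGCGGAACCGGTATGCGACTTAGCGGCATGGAGAAACCGCCGCTAGGTCTGAGCTCCAGGCCGATAAGCA, running 3'→5'. Reverse for the 5'→3' convention.

5′-ACGAATAGCCGGACCTCGAGTCTGGATCGCCGCCAAAGAGGTACGGCGATTCAGCGTATGGCCAAGGCGCAACGGGGAGGCATGCG-3′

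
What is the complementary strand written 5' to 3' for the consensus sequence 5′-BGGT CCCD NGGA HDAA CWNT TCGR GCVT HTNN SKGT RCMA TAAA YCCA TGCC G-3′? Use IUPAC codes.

5'-CGGCATGGRTTTATKGYACMSNNADABGCYCGAANWGTTHDTCCNHGGGACCV-3'

Standard pairs A↔T, G↔C; ambiguity codes pair R↔Y, M↔K, W↔W, S↔S, B↔V, D↔H, N↔N. Complement (VCCAGGGHNCCTDHTTGWNAAGCYCGBADANNSMCAYGKTATTTRGGTACGGC), then reverse for 5'→3'.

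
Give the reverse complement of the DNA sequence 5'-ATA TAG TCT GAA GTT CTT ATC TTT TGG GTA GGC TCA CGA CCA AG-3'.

5′-CTTGGTCGTGAGCCTACCCAAAAGATAAGAACTTCAGACTATAT-3′

Reading the sequence 3'→5' and pairing each base (A↔T, G↔C) gives the reverse complement directly.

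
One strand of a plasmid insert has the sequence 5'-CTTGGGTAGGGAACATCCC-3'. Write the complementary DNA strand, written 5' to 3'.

5'-GGGATGTTCCCTACCCAAG-3'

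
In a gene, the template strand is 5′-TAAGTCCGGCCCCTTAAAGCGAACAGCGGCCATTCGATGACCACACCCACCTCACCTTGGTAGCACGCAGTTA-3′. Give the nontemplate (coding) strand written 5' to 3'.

The coding strand is complementary and antiparallel to the template: take the complement (A↔T, G↔C) and reverse.

5'-TAACTGCGTGCTACCAAGGTGAGGTGGGTGTGGTCATCGAATGGCCGCTGTTCGCTTTAAGGGGCCGGACTTA-3'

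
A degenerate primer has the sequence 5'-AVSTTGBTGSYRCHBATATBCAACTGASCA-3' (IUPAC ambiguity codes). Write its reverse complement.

5'-TGSTCAGTTGVATATVDGYRSCAVCAASBT-3'

Standard pairs A↔T, G↔C; ambiguity codes pair R↔Y, S↔S, B↔V, H↔D. Complement (TBSAACVACSRYGDVTATAVGTTGACTSGT), then reverse for 5'→3'.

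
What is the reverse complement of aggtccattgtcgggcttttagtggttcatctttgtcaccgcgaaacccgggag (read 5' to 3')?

Reading the sequence 3'→5' and pairing each base (A↔T, G↔C) gives the reverse complement directly.

5'-CTCCCGGGTTTCGCGGTGACAAAGATGAACCACTAAAAGCCCGACAATGGACCT-3'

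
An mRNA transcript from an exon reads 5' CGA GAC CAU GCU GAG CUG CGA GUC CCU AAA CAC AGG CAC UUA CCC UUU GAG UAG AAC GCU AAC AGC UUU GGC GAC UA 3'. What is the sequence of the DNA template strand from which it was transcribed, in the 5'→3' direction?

5′-TAGTCGCCAAAGCTGTTAGCGTTCTACTCAAAGGGTAAGTGCCTGTGTTTAGGGACTCGCAGCTCAGCATGGTCTCG-3′

Replace U with T to get the coding DNA strand: CGAGACCATGCTGAGCTGCGAGTCCCTAAACACAGGCACTTACCCTTTGAGTAGAACGCTAACAGCTTTGGCGACTA. The template strand is its reverse complement (complement GCTCTGGTACGACTCGACGCTCAGGGATTTGTGTCCGTGAATGGGAAACTCATCTTGCGATTGTCGAAACCGCTGAT, then reverse).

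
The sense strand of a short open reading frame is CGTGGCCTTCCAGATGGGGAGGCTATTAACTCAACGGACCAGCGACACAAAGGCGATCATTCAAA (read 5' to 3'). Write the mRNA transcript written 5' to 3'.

The mRNA is synthesized from the template strand, so it matches the coding strand with T replaced by U.

5'-CGUGGCCUUCCAGAUGGGGAGGCUAUUAACUCAACGGACCAGCGACACAAAGGCGAUCAUUCAAA-3'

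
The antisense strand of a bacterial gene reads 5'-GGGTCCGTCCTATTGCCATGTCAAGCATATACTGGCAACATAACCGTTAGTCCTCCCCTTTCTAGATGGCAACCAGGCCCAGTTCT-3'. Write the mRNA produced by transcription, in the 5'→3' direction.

The mRNA has the sequence of the coding strand (reverse complement of the template) with T→U. Reverse complement of GGGTCCGTCCTATTGCCATGTCAAGCATATACTGGCAACATAACCGTTAGTCCTCCCCTTTCTAGATGGCAACCAGGCCCAGTTCT is AGAACTGGGCCTGGTTGCCATCTAGAAAGGGGAGGACTAACGGTTATGTTGCCAGTATATGCTTGACATGGCAATAGGACGGACCC; then T→U.

5'-AGAACUGGGCCUGGUUGCCAUCUAGAAAGGGGAGGACUAACGGUUAUGUUGCCAGUAUAUGCUUGACAUGGCAAUAGGACGGACCC-3'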